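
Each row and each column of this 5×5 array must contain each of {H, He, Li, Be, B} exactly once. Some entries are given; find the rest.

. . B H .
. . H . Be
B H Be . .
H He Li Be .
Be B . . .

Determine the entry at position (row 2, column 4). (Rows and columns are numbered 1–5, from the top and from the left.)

B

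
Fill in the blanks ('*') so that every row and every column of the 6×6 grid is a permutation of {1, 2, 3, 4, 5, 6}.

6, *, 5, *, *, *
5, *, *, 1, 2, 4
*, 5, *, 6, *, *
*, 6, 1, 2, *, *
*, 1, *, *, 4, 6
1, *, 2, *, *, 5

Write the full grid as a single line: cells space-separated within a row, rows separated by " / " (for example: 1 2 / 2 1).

6 2 5 4 3 1 / 5 3 6 1 2 4 / 3 5 4 6 1 2 / 4 6 1 2 5 3 / 2 1 3 5 4 6 / 1 4 2 3 6 5

(r2,c2): row 2 has {1,2,4,5}; column 2 has {1,5,6}, so it must be 3.
(r2,c3): row 2 has {1,2,3,4,5}; column 3 has {1,2,5}, so it must be 6.
(r4,c6): row 4 has {1,2,6}; column 6 has {4,5,6}, so it must be 3.
(r5,c3): row 5 has {1,4,6}; column 3 has {1,2,5,6}, so it must be 3.
(r5,c4): row 5 has {1,3,4,6}; column 4 has {1,2,6}, so it must be 5.
(r6,c2): row 6 has {1,2,5}; column 2 has {1,3,5,6}, so it must be 4.
(r6,c4): row 6 has {1,2,4,5}; column 4 has {1,2,5,6}, so it must be 3.
(r6,c5): row 6 has {1,2,3,4,5}; column 5 has {2,4}, so it must be 6.
(r1,c2): row 1 has {5,6}; column 2 has {1,3,4,5,6}, so it must be 2.
(r1,c4): row 1 has {2,5,6}; column 4 has {1,2,3,5,6}, so it must be 4.
(r1,c6): row 1 has {2,4,5,6}; column 6 has {3,4,5,6}, so it must be 1.
(r3,c3): row 3 has {5,6}; column 3 has {1,2,3,5,6}, so it must be 4.
(r3,c6): row 3 has {4,5,6}; column 6 has {1,3,4,5,6}, so it must be 2.
(r4,c1): row 4 has {1,2,3,6}; column 1 has {1,5,6}, so it must be 4.
(r4,c5): row 4 has {1,2,3,4,6}; column 5 has {2,4,6}, so it must be 5.
(r5,c1): row 5 has {1,3,4,5,6}; column 1 has {1,4,5,6}, so it must be 2.
(r1,c5): row 1 has {1,2,4,5,6}; column 5 has {2,4,5,6}, so it must be 3.
(r3,c1): row 3 has {2,4,5,6}; column 1 has {1,2,4,5,6}, so it must be 3.
(r3,c5): row 3 has {2,3,4,5,6}; column 5 has {2,3,4,5,6}, so it must be 1.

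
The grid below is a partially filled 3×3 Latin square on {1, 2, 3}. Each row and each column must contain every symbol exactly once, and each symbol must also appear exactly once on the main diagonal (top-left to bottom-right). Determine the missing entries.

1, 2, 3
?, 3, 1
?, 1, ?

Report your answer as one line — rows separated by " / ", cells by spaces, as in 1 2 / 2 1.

1 2 3 / 2 3 1 / 3 1 2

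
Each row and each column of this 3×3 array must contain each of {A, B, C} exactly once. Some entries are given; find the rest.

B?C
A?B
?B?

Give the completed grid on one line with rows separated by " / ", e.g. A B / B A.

B A C / A C B / C B A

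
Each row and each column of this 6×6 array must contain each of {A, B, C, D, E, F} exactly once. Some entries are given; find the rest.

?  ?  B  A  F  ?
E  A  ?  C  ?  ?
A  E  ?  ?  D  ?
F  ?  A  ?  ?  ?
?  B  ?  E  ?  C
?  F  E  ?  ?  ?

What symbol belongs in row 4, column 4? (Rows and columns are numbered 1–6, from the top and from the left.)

Cell (r2,c5): row 2 has {A,C,E}; column 5 has {D,F} → B.
Cell (r5,c1): row 5 has {B,C,E}; column 1 has {A,E,F} → D.
Cell (r5,c3): row 5 has {B,C,D,E}; column 3 has {A,B,E} → F.
Cell (r5,c5): row 5 has {B,C,D,E,F}; column 5 has {B,D,F} → A.
Cell (r6,c5): row 6 has {E,F}; column 5 has {A,B,D,F} → C.
Cell (r1,c1): row 1 has {A,B,F}; column 1 has {A,D,E,F} → C.
Cell (r1,c2): row 1 has {A,B,C,F}; column 2 has {A,B,E,F} → D.
Cell (r1,c6): row 1 has {A,B,C,D,F}; column 6 has {C} → E.
Cell (r2,c3): row 2 has {A,B,C,E}; column 3 has {A,B,E,F} → D.
Cell (r2,c6): row 2 has {A,B,C,D,E}; column 6 has {C,E} → F.
Cell (r3,c3): row 3 has {A,D,E}; column 3 has {A,B,D,E,F} → C.
Cell (r3,c6): row 3 has {A,C,D,E}; column 6 has {C,E,F} → B.
Cell (r4,c2): row 4 has {A,F}; column 2 has {A,B,D,E,F} → C.
Cell (r4,c5): row 4 has {A,C,F}; column 5 has {A,B,C,D,F} → E.
Cell (r4,c6): row 4 has {A,C,E,F}; column 6 has {B,C,E,F} → D.
Cell (r6,c1): row 6 has {C,E,F}; column 1 has {A,C,D,E,F} → B.
Cell (r6,c4): row 6 has {B,C,E,F}; column 4 has {A,C,E} → D.
Cell (r6,c6): row 6 has {B,C,D,E,F}; column 6 has {B,C,D,E,F} → A.
Cell (r3,c4): row 3 has {A,B,C,D,E}; column 4 has {A,C,D,E} → F.
Cell (r4,c4): row 4 has {A,C,D,E,F}; column 4 has {A,C,D,E,F} → B.

B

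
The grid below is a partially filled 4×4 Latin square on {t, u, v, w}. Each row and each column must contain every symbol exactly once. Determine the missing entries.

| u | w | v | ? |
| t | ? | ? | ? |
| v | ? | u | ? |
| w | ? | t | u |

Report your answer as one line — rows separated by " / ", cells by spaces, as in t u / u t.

(r1,c4) = t
(r2,c3) = w
(r2,c4) = v
(r3,c2) = t
(r3,c4) = w
(r4,c2) = v
(r2,c2) = u

u w v t / t u w v / v t u w / w v t u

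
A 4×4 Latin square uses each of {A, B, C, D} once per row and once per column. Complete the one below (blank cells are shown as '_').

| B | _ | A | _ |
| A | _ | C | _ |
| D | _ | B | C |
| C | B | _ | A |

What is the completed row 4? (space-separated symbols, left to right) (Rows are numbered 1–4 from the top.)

C B D A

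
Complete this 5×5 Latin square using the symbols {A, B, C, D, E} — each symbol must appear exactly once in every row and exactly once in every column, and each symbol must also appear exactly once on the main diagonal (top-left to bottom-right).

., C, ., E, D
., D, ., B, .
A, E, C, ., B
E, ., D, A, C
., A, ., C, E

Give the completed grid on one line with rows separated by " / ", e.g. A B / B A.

row 1 has {C,D,E}; column 1 has {A,E}; the diagonal has {A,C,D,E} — only B is left for (r1,c1).
row 1 has {B,C,D,E}; column 3 has {C,D} — only A is left for (r1,c3).
row 2 has {B,D}; column 1 has {A,B,E} — only C is left for (r2,c1).
row 2 has {B,C,D}; column 3 has {A,C,D} — only E is left for (r2,c3).
row 2 has {B,C,D,E}; column 5 has {B,C,D,E} — only A is left for (r2,c5).
row 3 has {A,B,C,E}; column 4 has {A,B,C,E} — only D is left for (r3,c4).
row 4 has {A,C,D,E}; column 2 has {A,C,D,E} — only B is left for (r4,c2).
row 5 has {A,C,E}; column 1 has {A,B,C,E} — only D is left for (r5,c1).
row 5 has {A,C,D,E}; column 3 has {A,C,D,E} — only B is left for (r5,c3).

B C A E D / C D E B A / A E C D B / E B D A C / D A B C E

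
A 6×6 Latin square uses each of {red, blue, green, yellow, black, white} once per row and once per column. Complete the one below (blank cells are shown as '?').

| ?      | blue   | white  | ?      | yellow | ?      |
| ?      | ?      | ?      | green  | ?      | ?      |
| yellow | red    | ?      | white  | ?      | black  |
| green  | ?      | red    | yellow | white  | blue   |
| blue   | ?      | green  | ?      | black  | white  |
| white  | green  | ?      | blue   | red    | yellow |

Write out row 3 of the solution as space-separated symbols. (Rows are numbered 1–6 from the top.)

(r2,c5): row 2 has {green}; column 5 has {red,yellow,black,white}, so it must be blue.
(r2,c6): row 2 has {blue,green}; column 6 has {blue,yellow,black,white}, so it must be red.
(r3,c3): row 3 has {red,yellow,black,white}; column 3 has {red,green,white}, so it must be blue.
(r3,c5): row 3 has {red,blue,yellow,black,white}; column 5 has {red,blue,yellow,black,white}, so it must be green.

yellow red blue white green black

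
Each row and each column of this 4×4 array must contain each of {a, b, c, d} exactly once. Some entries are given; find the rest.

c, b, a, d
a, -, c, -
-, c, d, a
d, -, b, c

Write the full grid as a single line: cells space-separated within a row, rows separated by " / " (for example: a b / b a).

c b a d / a d c b / b c d a / d a b c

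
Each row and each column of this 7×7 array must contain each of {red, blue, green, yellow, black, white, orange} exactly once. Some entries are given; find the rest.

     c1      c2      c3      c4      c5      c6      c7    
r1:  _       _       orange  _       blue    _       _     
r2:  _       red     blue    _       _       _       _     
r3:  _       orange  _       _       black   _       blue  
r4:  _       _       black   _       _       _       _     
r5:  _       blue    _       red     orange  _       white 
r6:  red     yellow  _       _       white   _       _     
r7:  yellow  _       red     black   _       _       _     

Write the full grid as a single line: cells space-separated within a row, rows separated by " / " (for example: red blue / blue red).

white black orange green blue yellow red / orange red blue white yellow black green / green orange white yellow black red blue / blue green black orange red white yellow / black blue yellow red orange green white / red yellow green blue white orange black / yellow white red black green blue orange

At row 6, column 3: row 6 has {red,yellow,white}; column 3 has {red,blue,black,orange}; that leaves green.
At row 7, column 5: row 7 has {red,yellow,black}; column 5 has {blue,black,white,orange}; that leaves green.
At row 7, column 7: row 7 has {red,green,yellow,black}; column 7 has {blue,white}; that leaves orange.
At row 2, column 5: row 2 has {red,blue}; column 5 has {blue,green,black,white,orange}; that leaves yellow.
At row 4, column 5: row 4 has {black}; column 5 has {blue,green,yellow,black,white,orange}; that leaves red.
At row 5, column 3: row 5 has {red,blue,white,orange}; column 3 has {red,blue,green,black,orange}; that leaves yellow.
At row 6, column 7: row 6 has {red,green,yellow,white}; column 7 has {blue,white,orange}; that leaves black.
At row 7, column 2: row 7 has {red,green,yellow,black,orange}; column 2 has {red,blue,yellow,orange}; that leaves white.
At row 7, column 6: row 7 has {red,green,yellow,black,white,orange}; column 6 is empty so far; that leaves blue.
At row 2, column 7: row 2 has {red,blue,yellow}; column 7 has {blue,black,white,orange}; that leaves green.
At row 3, column 3: row 3 has {blue,black,orange}; column 3 has {red,blue,green,yellow,black,orange}; that leaves white.
At row 4, column 2: row 4 has {red,black}; column 2 has {red,blue,yellow,white,orange}; that leaves green.
At row 4, column 7: row 4 has {red,green,black}; column 7 has {blue,green,black,white,orange}; that leaves yellow.
At row 6, column 6: row 6 has {red,green,yellow,black,white}; column 6 has {blue}; that leaves orange.
At row 1, column 2: row 1 has {blue,orange}; column 2 has {red,blue,green,yellow,white,orange}; that leaves black.
At row 1, column 7: row 1 has {blue,black,orange}; column 7 has {blue,green,yellow,black,white,orange}; that leaves red.
At row 3, column 1: row 3 has {blue,black,white,orange}; column 1 has {red,yellow}; that leaves green.
At row 3, column 4: row 3 has {blue,green,black,white,orange}; column 4 has {red,black}; that leaves yellow.
At row 3, column 6: row 3 has {blue,green,yellow,black,white,orange}; column 6 has {blue,orange}; that leaves red.
At row 4, column 6: row 4 has {red,green,yellow,black}; column 6 has {red,blue,orange}; that leaves white.
At row 5, column 1: row 5 has {red,blue,yellow,white,orange}; column 1 has {red,green,yellow}; that leaves black.
At row 5, column 6: row 5 has {red,blue,yellow,black,white,orange}; column 6 has {red,blue,white,orange}; that leaves green.
At row 6, column 4: row 6 has {red,green,yellow,black,white,orange}; column 4 has {red,yellow,black}; that leaves blue.
At row 1, column 1: row 1 has {red,blue,black,orange}; column 1 has {red,green,yellow,black}; that leaves white.
At row 1, column 4: row 1 has {red,blue,black,white,orange}; column 4 has {red,blue,yellow,black}; that leaves green.
At row 1, column 6: row 1 has {red,blue,green,black,white,orange}; column 6 has {red,blue,green,white,orange}; that leaves yellow.
At row 2, column 1: row 2 has {red,blue,green,yellow}; column 1 has {red,green,yellow,black,white}; that leaves orange.
At row 2, column 4: row 2 has {red,blue,green,yellow,orange}; column 4 has {red,blue,green,yellow,black}; that leaves white.
At row 2, column 6: row 2 has {red,blue,green,yellow,white,orange}; column 6 has {red,blue,green,yellow,white,orange}; that leaves black.
At row 4, column 1: row 4 has {red,green,yellow,black,white}; column 1 has {red,green,yellow,black,white,orange}; that leaves blue.
At row 4, column 4: row 4 has {red,blue,green,yellow,black,white}; column 4 has {red,blue,green,yellow,black,white}; that leaves orange.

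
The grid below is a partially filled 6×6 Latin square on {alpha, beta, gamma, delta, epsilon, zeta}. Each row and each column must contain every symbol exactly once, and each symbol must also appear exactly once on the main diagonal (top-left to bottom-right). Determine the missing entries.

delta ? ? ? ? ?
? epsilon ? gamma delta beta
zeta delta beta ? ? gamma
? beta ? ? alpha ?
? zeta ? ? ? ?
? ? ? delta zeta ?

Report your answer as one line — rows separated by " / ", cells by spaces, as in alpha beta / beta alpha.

delta alpha gamma epsilon beta zeta / alpha epsilon zeta gamma delta beta / zeta delta beta alpha epsilon gamma / gamma beta delta zeta alpha epsilon / epsilon zeta alpha beta gamma delta / beta gamma epsilon delta zeta alpha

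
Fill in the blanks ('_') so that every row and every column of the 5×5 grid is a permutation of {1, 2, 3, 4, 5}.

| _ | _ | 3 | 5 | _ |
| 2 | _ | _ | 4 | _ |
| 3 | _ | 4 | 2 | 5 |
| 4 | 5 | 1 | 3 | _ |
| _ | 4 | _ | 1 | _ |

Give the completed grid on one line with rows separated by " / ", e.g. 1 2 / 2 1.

Cell (r1,c1): row 1 has {3,5}; column 1 has {2,3,4} → 1.
Cell (r1,c2): row 1 has {1,3,5}; column 2 has {4,5} → 2.
Cell (r1,c5): row 1 has {1,2,3,5}; column 5 has {5} → 4.
Cell (r2,c3): row 2 has {2,4}; column 3 has {1,3,4} → 5.
Cell (r3,c2): row 3 has {2,3,4,5}; column 2 has {2,4,5} → 1.
Cell (r4,c5): row 4 has {1,3,4,5}; column 5 has {4,5} → 2.
Cell (r5,c1): row 5 has {1,4}; column 1 has {1,2,3,4} → 5.
Cell (r5,c3): row 5 has {1,4,5}; column 3 has {1,3,4,5} → 2.
Cell (r5,c5): row 5 has {1,2,4,5}; column 5 has {2,4,5} → 3.
Cell (r2,c2): row 2 has {2,4,5}; column 2 has {1,2,4,5} → 3.
Cell (r2,c5): row 2 has {2,3,4,5}; column 5 has {2,3,4,5} → 1.

1 2 3 5 4 / 2 3 5 4 1 / 3 1 4 2 5 / 4 5 1 3 2 / 5 4 2 1 3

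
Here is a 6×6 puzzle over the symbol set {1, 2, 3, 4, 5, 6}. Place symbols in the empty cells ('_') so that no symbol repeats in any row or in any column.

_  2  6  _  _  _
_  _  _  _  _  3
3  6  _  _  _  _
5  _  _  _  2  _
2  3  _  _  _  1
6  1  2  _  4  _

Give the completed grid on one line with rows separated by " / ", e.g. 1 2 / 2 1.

1 2 6 5 3 4 / 4 5 1 2 6 3 / 3 6 5 4 1 2 / 5 4 3 1 2 6 / 2 3 4 6 5 1 / 6 1 2 3 4 5

(r4,c2) = 4
(r4,c6) = 6
(r6,c6) = 5
(r1,c6) = 4
(r2,c2) = 5
(r3,c6) = 2
(r6,c4) = 3
(r1,c1) = 1
(r1,c4) = 5
(r1,c5) = 3
(r2,c1) = 4
(r2,c3) = 1
(r2,c5) = 6
(r4,c3) = 3
(r4,c4) = 1
(r5,c5) = 5
(r2,c4) = 2
(r3,c4) = 4
(r3,c5) = 1
(r5,c3) = 4
(r5,c4) = 6
(r3,c3) = 5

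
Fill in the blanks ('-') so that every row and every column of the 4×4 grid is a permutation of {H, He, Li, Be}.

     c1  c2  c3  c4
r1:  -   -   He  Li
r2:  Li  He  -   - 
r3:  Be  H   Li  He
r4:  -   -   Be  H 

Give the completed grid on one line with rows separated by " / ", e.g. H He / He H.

H Be He Li / Li He H Be / Be H Li He / He Li Be H

At row 1, column 1: row 1 has {He,Li}; column 1 has {Li,Be}; that leaves H.
At row 1, column 2: row 1 has {H,He,Li}; column 2 has {H,He}; that leaves Be.
At row 2, column 3: row 2 has {He,Li}; column 3 has {He,Li,Be}; that leaves H.
At row 2, column 4: row 2 has {H,He,Li}; column 4 has {H,He,Li}; that leaves Be.
At row 4, column 1: row 4 has {H,Be}; column 1 has {H,Li,Be}; that leaves He.
At row 4, column 2: row 4 has {H,He,Be}; column 2 has {H,He,Be}; that leaves Li.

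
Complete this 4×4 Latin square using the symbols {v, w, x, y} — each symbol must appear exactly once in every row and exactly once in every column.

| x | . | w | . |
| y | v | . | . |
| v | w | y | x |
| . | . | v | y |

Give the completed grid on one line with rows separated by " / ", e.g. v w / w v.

(r1,c2) = y
(r1,c4) = v
(r2,c3) = x
(r2,c4) = w
(r4,c1) = w
(r4,c2) = x

x y w v / y v x w / v w y x / w x v y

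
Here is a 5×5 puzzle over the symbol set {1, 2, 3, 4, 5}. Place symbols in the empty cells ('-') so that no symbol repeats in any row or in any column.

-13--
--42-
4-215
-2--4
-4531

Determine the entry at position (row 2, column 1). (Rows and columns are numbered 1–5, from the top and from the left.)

1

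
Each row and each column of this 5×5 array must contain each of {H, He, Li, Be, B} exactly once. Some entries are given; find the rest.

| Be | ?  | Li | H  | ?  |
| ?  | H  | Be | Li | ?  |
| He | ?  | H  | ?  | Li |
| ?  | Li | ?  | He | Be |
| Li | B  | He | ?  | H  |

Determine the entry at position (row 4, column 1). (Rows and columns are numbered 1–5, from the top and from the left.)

H

(r1,c2) = He
(r1,c5) = B
(r2,c1) = B
(r2,c5) = He
(r3,c2) = Be
(r3,c4) = B
(r4,c1) = H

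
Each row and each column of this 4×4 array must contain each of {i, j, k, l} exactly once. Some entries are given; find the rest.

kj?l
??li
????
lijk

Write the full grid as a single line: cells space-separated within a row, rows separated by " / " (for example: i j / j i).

(r1,c3): row 1 has {j,k,l}; column 3 has {j,l}, so it must be i.
(r2,c1): row 2 has {i,l}; column 1 has {k,l}, so it must be j.
(r2,c2): row 2 has {i,j,l}; column 2 has {i,j}, so it must be k.
(r3,c1): row 3 is empty so far; column 1 has {j,k,l}, so it must be i.
(r3,c2): row 3 has {i}; column 2 has {i,j,k}, so it must be l.
(r3,c3): row 3 has {i,l}; column 3 has {i,j,l}, so it must be k.
(r3,c4): row 3 has {i,k,l}; column 4 has {i,k,l}, so it must be j.

k j i l / j k l i / i l k j / l i j k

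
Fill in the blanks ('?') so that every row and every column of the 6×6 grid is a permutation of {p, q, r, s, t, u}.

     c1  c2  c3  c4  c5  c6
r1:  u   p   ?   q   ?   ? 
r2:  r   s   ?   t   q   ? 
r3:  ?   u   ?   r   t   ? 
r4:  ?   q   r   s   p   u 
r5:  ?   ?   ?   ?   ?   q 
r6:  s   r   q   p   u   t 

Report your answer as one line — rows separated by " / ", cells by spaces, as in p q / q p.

u p t q s r / r s u t q p / q u p r t s / t q r s p u / p t s u r q / s r q p u t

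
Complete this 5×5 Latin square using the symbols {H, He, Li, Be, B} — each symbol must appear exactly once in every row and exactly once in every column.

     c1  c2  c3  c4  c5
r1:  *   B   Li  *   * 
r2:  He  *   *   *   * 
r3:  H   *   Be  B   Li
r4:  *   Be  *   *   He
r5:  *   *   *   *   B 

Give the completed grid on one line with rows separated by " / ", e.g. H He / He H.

Be B Li He H / He Li B H Be / H He Be B Li / B Be H Li He / Li H He Be B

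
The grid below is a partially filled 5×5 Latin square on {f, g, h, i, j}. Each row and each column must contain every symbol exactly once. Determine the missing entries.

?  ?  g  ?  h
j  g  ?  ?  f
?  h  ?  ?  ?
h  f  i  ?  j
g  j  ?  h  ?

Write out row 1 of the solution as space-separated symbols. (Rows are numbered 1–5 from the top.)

f i g j h

Cell (r1,c2): row 1 has {g,h}; column 2 has {f,g,h,j} → i.
Cell (r2,c3): row 2 has {f,g,j}; column 3 has {g,i} → h.
Cell (r2,c4): row 2 has {f,g,h,j}; column 4 has {h} → i.
Cell (r4,c4): row 4 has {f,h,i,j}; column 4 has {h,i} → g.
Cell (r5,c3): row 5 has {g,h,j}; column 3 has {g,h,i} → f.
Cell (r5,c5): row 5 has {f,g,h,j}; column 5 has {f,h,j} → i.
Cell (r1,c1): row 1 has {g,h,i}; column 1 has {g,h,j} → f.
Cell (r1,c4): row 1 has {f,g,h,i}; column 4 has {g,h,i} → j.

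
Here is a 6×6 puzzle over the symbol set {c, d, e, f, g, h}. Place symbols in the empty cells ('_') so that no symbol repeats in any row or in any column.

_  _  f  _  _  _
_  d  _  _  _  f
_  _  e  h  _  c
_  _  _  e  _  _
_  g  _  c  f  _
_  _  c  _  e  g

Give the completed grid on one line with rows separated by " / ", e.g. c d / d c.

c e f d g h / e d h g c f / g f e h d c / f c g e h d / h g d c f e / d h c f e g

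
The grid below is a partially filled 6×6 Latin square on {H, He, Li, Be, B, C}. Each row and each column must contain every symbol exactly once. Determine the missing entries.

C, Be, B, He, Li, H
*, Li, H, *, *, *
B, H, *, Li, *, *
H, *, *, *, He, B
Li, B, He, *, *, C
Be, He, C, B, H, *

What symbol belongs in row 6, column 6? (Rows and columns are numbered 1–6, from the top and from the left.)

Li

At row 2, column 1: row 2 has {H,Li}; column 1 has {H,Li,Be,B,C}; that leaves He.
At row 2, column 6: row 2 has {H,He,Li}; column 6 has {H,B,C}; that leaves Be.
At row 3, column 3: row 3 has {H,Li,B}; column 3 has {H,He,B,C}; that leaves Be.
At row 3, column 5: row 3 has {H,Li,Be,B}; column 5 has {H,He,Li}; that leaves C.
At row 3, column 6: row 3 has {H,Li,Be,B,C}; column 6 has {H,Be,B,C}; that leaves He.
At row 4, column 2: row 4 has {H,He,B}; column 2 has {H,He,Li,Be,B}; that leaves C.
At row 4, column 3: row 4 has {H,He,B,C}; column 3 has {H,He,Be,B,C}; that leaves Li.
At row 4, column 4: row 4 has {H,He,Li,B,C}; column 4 has {He,Li,B}; that leaves Be.
At row 5, column 4: row 5 has {He,Li,B,C}; column 4 has {He,Li,Be,B}; that leaves H.
At row 5, column 5: row 5 has {H,He,Li,B,C}; column 5 has {H,He,Li,C}; that leaves Be.
At row 6, column 6: row 6 has {H,He,Be,B,C}; column 6 has {H,He,Be,B,C}; that leaves Li.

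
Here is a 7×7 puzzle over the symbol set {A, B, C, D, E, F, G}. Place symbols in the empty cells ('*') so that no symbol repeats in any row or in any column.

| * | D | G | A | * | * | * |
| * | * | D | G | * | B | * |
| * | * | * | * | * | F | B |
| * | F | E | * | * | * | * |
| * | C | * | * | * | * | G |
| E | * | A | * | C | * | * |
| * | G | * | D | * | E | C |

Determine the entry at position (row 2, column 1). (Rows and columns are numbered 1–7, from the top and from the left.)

(r1,c6): row 1 has {A,D,G}; column 6 has {B,E,F}, so it must be C.
(r3,c3): row 3 has {B,F}; column 3 has {A,D,E,G}, so it must be C.
(r3,c4): row 3 has {B,C,F}; column 4 has {A,D,G}, so it must be E.
(r6,c2): row 6 has {A,C,E}; column 2 has {C,D,F,G}, so it must be B.
(r6,c4): row 6 has {A,B,C,E}; column 4 has {A,D,E,G}, so it must be F.
(r6,c7): row 6 has {A,B,C,E,F}; column 7 has {B,C,G}, so it must be D.
(r3,c2): row 3 has {B,C,E,F}; column 2 has {B,C,D,F,G}, so it must be A.
(r4,c7): row 4 has {E,F}; column 7 has {B,C,D,G}, so it must be A.
(r5,c4): row 5 has {C,G}; column 4 has {A,D,E,F,G}, so it must be B.
(r6,c6): row 6 has {A,B,C,D,E,F}; column 6 has {B,C,E,F}, so it must be G.
(r2,c2): row 2 has {B,D,G}; column 2 has {A,B,C,D,F,G}, so it must be E.
(r2,c7): row 2 has {B,D,E,G}; column 7 has {A,B,C,D,G}, so it must be F.
(r4,c4): row 4 has {A,E,F}; column 4 has {A,B,D,E,F,G}, so it must be C.
(r4,c6): row 4 has {A,C,E,F}; column 6 has {B,C,E,F,G}, so it must be D.
(r5,c3): row 5 has {B,C,G}; column 3 has {A,C,D,E,G}, so it must be F.
(r5,c6): row 5 has {B,C,F,G}; column 6 has {B,C,D,E,F,G}, so it must be A.
(r7,c3): row 7 has {C,D,E,G}; column 3 has {A,C,D,E,F,G}, so it must be B.
(r1,c7): row 1 has {A,C,D,G}; column 7 has {A,B,C,D,F,G}, so it must be E.
(r2,c5): row 2 has {B,D,E,F,G}; column 5 has {C}, so it must be A.
(r5,c1): row 5 has {A,B,C,F,G}; column 1 has {E}, so it must be D.
(r5,c5): row 5 has {A,B,C,D,F,G}; column 5 has {A,C}, so it must be E.
(r7,c5): row 7 has {B,C,D,E,G}; column 5 has {A,C,E}, so it must be F.
(r1,c5): row 1 has {A,C,D,E,G}; column 5 has {A,C,E,F}, so it must be B.
(r2,c1): row 2 has {A,B,D,E,F,G}; column 1 has {D,E}, so it must be C.

C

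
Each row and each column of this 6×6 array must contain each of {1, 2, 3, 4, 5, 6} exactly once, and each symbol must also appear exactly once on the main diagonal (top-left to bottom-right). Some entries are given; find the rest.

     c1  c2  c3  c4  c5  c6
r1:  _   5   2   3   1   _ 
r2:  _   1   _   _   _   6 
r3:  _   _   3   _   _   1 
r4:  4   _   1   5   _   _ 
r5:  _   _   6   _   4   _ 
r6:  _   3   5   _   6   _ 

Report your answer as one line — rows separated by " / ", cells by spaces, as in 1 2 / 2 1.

(r1,c1): row 1 has {1,2,3,5}; column 1 has {4}; the diagonal has {1,3,4,5}, so it must be 6.
(r1,c6): row 1 has {1,2,3,5,6}; column 6 has {1,6}, so it must be 4.
(r2,c3): row 2 has {1,6}; column 3 has {1,2,3,5,6}, so it must be 4.
(r2,c4): row 2 has {1,4,6}; column 4 has {3,5}, so it must be 2.
(r5,c2): row 5 has {4,6}; column 2 has {1,3,5}, so it must be 2.
(r5,c4): row 5 has {2,4,6}; column 4 has {2,3,5}, so it must be 1.
(r6,c4): row 6 has {3,5,6}; column 4 has {1,2,3,5}, so it must be 4.
(r6,c6): row 6 has {3,4,5,6}; column 6 has {1,4,6}; the diagonal has {1,3,4,5,6}, so it must be 2.
(r3,c4): row 3 has {1,3}; column 4 has {1,2,3,4,5}, so it must be 6.
(r4,c2): row 4 has {1,4,5}; column 2 has {1,2,3,5}, so it must be 6.
(r4,c6): row 4 has {1,4,5,6}; column 6 has {1,2,4,6}, so it must be 3.
(r5,c6): row 5 has {1,2,4,6}; column 6 has {1,2,3,4,6}, so it must be 5.
(r6,c1): row 6 has {2,3,4,5,6}; column 1 has {4,6}, so it must be 1.
(r3,c2): row 3 has {1,3,6}; column 2 has {1,2,3,5,6}, so it must be 4.
(r4,c5): row 4 has {1,3,4,5,6}; column 5 has {1,4,6}, so it must be 2.
(r5,c1): row 5 has {1,2,4,5,6}; column 1 has {1,4,6}, so it must be 3.
(r2,c1): row 2 has {1,2,4,6}; column 1 has {1,3,4,6}, so it must be 5.
(r2,c5): row 2 has {1,2,4,5,6}; column 5 has {1,2,4,6}, so it must be 3.
(r3,c1): row 3 has {1,3,4,6}; column 1 has {1,3,4,5,6}, so it must be 2.
(r3,c5): row 3 has {1,2,3,4,6}; column 5 has {1,2,3,4,6}, so it must be 5.

6 5 2 3 1 4 / 5 1 4 2 3 6 / 2 4 3 6 5 1 / 4 6 1 5 2 3 / 3 2 6 1 4 5 / 1 3 5 4 6 2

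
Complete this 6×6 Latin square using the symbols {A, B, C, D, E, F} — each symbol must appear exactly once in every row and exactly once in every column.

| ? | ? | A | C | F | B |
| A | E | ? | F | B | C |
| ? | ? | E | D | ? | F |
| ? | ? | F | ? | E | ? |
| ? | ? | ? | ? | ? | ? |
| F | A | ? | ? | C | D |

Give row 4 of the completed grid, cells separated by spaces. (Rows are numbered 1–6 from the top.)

D C F B E A

row 1 has {A,B,C,F}; column 2 has {A,E} — only D is left for (r1,c2).
row 2 has {A,B,C,E,F}; column 3 has {A,E,F} — only D is left for (r2,c3).
row 3 has {D,E,F}; column 5 has {B,C,E,F} — only A is left for (r3,c5).
row 4 has {E,F}; column 6 has {B,C,D,F} — only A is left for (r4,c6).
row 5 is empty so far; column 5 has {A,B,C,E,F} — only D is left for (r5,c5).
row 5 has {D}; column 6 has {A,B,C,D,F} — only E is left for (r5,c6).
row 6 has {A,C,D,F}; column 3 has {A,D,E,F} — only B is left for (r6,c3).
row 6 has {A,B,C,D,F}; column 4 has {C,D,F} — only E is left for (r6,c4).
row 1 has {A,B,C,D,F}; column 1 has {A,F} — only E is left for (r1,c1).
row 4 has {A,E,F}; column 4 has {C,D,E,F} — only B is left for (r4,c4).
row 5 has {D,E}; column 3 has {A,B,D,E,F} — only C is left for (r5,c3).
row 5 has {C,D,E}; column 4 has {B,C,D,E,F} — only A is left for (r5,c4).
row 4 has {A,B,E,F}; column 2 has {A,D,E} — only C is left for (r4,c2).
row 5 has {A,C,D,E}; column 1 has {A,E,F} — only B is left for (r5,c1).
row 5 has {A,B,C,D,E}; column 2 has {A,C,D,E} — only F is left for (r5,c2).
row 3 has {A,D,E,F}; column 1 has {A,B,E,F} — only C is left for (r3,c1).
row 3 has {A,C,D,E,F}; column 2 has {A,C,D,E,F} — only B is left for (r3,c2).
row 4 has {A,B,C,E,F}; column 1 has {A,B,C,E,F} — only D is left for (r4,c1).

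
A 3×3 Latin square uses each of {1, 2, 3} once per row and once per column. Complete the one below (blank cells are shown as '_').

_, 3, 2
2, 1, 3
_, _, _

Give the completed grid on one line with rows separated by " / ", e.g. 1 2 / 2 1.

1 3 2 / 2 1 3 / 3 2 1

(r1,c1): row 1 has {2,3}; column 1 has {2}, so it must be 1.
(r3,c1): row 3 is empty so far; column 1 has {1,2}, so it must be 3.
(r3,c2): row 3 has {3}; column 2 has {1,3}, so it must be 2.
(r3,c3): row 3 has {2,3}; column 3 has {2,3}, so it must be 1.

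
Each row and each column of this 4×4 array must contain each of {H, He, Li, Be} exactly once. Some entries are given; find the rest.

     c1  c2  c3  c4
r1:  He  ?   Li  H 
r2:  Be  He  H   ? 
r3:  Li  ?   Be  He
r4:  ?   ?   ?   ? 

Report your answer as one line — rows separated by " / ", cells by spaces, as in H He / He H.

He Be Li H / Be He H Li / Li H Be He / H Li He Be

(r1,c2) = Be
(r2,c4) = Li
(r3,c2) = H
(r4,c1) = H
(r4,c2) = Li
(r4,c3) = He
(r4,c4) = Be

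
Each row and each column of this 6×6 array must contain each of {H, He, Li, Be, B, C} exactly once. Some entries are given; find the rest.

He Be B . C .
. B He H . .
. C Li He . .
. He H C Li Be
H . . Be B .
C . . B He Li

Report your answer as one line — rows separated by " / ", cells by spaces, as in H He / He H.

(r1,c4) = Li
(r1,c6) = H
(r2,c5) = Be
(r2,c6) = C
(r3,c5) = H
(r3,c6) = B
(r4,c1) = B
(r5,c2) = Li
(r5,c3) = C
(r5,c6) = He
(r6,c2) = H
(r6,c3) = Be
(r2,c1) = Li
(r3,c1) = Be

He Be B Li C H / Li B He H Be C / Be C Li He H B / B He H C Li Be / H Li C Be B He / C H Be B He Li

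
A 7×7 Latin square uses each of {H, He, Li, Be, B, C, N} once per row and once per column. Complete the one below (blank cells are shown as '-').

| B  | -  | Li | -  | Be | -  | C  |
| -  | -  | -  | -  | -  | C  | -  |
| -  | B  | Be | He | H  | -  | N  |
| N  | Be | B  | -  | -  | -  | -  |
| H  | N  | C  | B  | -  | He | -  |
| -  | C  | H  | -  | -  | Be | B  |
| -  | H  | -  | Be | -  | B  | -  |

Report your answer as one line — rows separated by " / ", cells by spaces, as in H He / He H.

B He Li H Be N C / Be Li He N B C H / C B Be He H Li N / N Be B C He H Li / H N C B Li He Be / He C H Li N Be B / Li H N Be C B He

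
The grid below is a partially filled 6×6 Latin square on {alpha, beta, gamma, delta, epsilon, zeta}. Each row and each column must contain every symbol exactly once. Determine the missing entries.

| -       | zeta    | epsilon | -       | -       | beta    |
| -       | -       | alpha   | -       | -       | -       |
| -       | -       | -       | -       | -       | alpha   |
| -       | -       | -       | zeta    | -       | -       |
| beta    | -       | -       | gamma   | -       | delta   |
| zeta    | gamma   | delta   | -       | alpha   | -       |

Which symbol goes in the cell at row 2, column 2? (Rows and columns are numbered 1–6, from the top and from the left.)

(r5,c3) = zeta
(r5,c5) = epsilon
(r6,c6) = epsilon
(r4,c6) = gamma
(r5,c2) = alpha
(r6,c4) = beta
(r2,c6) = zeta
(r4,c3) = beta
(r4,c5) = delta
(r1,c5) = gamma
(r2,c5) = beta
(r3,c3) = gamma
(r3,c5) = zeta
(r4,c2) = epsilon
(r2,c2) = delta

delta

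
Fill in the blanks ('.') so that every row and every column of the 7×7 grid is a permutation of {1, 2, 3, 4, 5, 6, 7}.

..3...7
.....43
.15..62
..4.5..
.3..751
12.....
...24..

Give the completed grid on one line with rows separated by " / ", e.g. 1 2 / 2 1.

5 4 3 6 1 2 7 / 7 5 6 1 2 4 3 / 4 1 5 7 3 6 2 / 2 7 4 3 5 1 6 / 6 3 2 4 7 5 1 / 1 2 7 5 6 3 4 / 3 6 1 2 4 7 5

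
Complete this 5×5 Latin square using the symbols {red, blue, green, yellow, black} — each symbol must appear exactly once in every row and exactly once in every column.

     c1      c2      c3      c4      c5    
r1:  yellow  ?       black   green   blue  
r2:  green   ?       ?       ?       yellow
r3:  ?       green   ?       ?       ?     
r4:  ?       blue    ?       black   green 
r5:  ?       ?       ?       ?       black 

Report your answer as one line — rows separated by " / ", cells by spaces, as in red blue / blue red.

yellow red black green blue / green black red blue yellow / black green blue yellow red / red blue yellow black green / blue yellow green red black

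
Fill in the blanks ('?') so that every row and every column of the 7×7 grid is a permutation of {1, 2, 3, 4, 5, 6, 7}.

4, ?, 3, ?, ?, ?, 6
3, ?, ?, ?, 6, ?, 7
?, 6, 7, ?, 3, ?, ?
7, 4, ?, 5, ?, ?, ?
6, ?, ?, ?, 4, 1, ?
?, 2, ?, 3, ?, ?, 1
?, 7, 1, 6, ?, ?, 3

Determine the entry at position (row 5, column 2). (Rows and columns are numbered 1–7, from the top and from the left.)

Cell (r4,c7): row 4 has {4,5,7}; column 7 has {1,3,6,7} → 2.
Cell (r5,c7): row 5 has {1,4,6}; column 7 has {1,2,3,6,7} → 5.
Cell (r6,c1): row 6 has {1,2,3}; column 1 has {3,4,6,7} → 5.
Cell (r6,c5): row 6 has {1,2,3,5}; column 5 has {3,4,6} → 7.
Cell (r7,c1): row 7 has {1,3,6,7}; column 1 has {3,4,5,6,7} → 2.
Cell (r7,c5): row 7 has {1,2,3,6,7}; column 5 has {3,4,6,7} → 5.
Cell (r7,c6): row 7 has {1,2,3,5,6,7}; column 6 has {1} → 4.
Cell (r3,c1): row 3 has {3,6,7}; column 1 has {2,3,4,5,6,7} → 1.
Cell (r3,c7): row 3 has {1,3,6,7}; column 7 has {1,2,3,5,6,7} → 4.
Cell (r4,c3): row 4 has {2,4,5,7}; column 3 has {1,3,7} → 6.
Cell (r4,c5): row 4 has {2,4,5,6,7}; column 5 has {3,4,5,6,7} → 1.
Cell (r4,c6): row 4 has {1,2,4,5,6,7}; column 6 has {1,4} → 3.
Cell (r5,c2): row 5 has {1,4,5,6}; column 2 has {2,4,6,7} → 3.

3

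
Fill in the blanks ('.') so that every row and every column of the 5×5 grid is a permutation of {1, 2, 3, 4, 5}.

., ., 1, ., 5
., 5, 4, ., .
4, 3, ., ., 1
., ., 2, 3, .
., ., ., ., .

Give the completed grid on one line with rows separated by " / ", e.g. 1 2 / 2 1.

3 2 1 4 5 / 2 5 4 1 3 / 4 3 5 2 1 / 5 1 2 3 4 / 1 4 3 5 2

Cell (r3,c3): row 3 has {1,3,4}; column 3 has {1,2,4} → 5.
Cell (r3,c4): row 3 has {1,3,4,5}; column 4 has {3} → 2.
Cell (r4,c5): row 4 has {2,3}; column 5 has {1,5} → 4.
Cell (r5,c3): row 5 is empty so far; column 3 has {1,2,4,5} → 3.
Cell (r5,c5): row 5 has {3}; column 5 has {1,4,5} → 2.
Cell (r1,c4): row 1 has {1,5}; column 4 has {2,3} → 4.
Cell (r2,c4): row 2 has {4,5}; column 4 has {2,3,4} → 1.
Cell (r2,c5): row 2 has {1,4,5}; column 5 has {1,2,4,5} → 3.
Cell (r4,c2): row 4 has {2,3,4}; column 2 has {3,5} → 1.
Cell (r5,c2): row 5 has {2,3}; column 2 has {1,3,5} → 4.
Cell (r5,c4): row 5 has {2,3,4}; column 4 has {1,2,3,4} → 5.
Cell (r1,c2): row 1 has {1,4,5}; column 2 has {1,3,4,5} → 2.
Cell (r2,c1): row 2 has {1,3,4,5}; column 1 has {4} → 2.
Cell (r4,c1): row 4 has {1,2,3,4}; column 1 has {2,4} → 5.
Cell (r5,c1): row 5 has {2,3,4,5}; column 1 has {2,4,5} → 1.
Cell (r1,c1): row 1 has {1,2,4,5}; column 1 has {1,2,4,5} → 3.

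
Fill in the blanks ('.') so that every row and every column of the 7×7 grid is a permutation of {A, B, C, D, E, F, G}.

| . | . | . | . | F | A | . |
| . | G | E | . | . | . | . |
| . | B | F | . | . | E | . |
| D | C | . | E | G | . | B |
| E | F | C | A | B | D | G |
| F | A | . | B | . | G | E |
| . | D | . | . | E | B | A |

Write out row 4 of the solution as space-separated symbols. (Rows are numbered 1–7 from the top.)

At row 1, column 2: row 1 has {A,F}; column 2 has {A,B,C,D,F,G}; that leaves E.
At row 4, column 3: row 4 has {B,C,D,E,G}; column 3 has {C,E,F}; that leaves A.
At row 4, column 6: row 4 has {A,B,C,D,E,G}; column 6 has {A,B,D,E,G}; that leaves F.

D C A E G F B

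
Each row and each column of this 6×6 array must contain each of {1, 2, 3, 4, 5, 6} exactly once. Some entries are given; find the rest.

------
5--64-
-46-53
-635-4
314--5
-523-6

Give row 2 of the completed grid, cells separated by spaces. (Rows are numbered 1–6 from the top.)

5 3 1 6 4 2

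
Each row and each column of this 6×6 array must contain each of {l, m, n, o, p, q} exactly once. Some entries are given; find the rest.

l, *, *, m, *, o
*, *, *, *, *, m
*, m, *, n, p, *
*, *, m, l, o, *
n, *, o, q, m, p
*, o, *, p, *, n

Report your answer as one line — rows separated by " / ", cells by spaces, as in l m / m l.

At row 2, column 4: row 2 has {m}; column 4 has {l,m,n,p,q}; that leaves o.
At row 4, column 6: row 4 has {l,m,o}; column 6 has {m,n,o,p}; that leaves q.
At row 5, column 2: row 5 has {m,n,o,p,q}; column 2 has {m,o}; that leaves l.
At row 3, column 6: row 3 has {m,n,p}; column 6 has {m,n,o,p,q}; that leaves l.
At row 4, column 1: row 4 has {l,m,o,q}; column 1 has {l,n}; that leaves p.
At row 4, column 2: row 4 has {l,m,o,p,q}; column 2 has {l,m,o}; that leaves n.
At row 2, column 1: row 2 has {m,o}; column 1 has {l,n,p}; that leaves q.
At row 2, column 2: row 2 has {m,o,q}; column 2 has {l,m,n,o}; that leaves p.
At row 3, column 1: row 3 has {l,m,n,p}; column 1 has {l,n,p,q}; that leaves o.
At row 3, column 3: row 3 has {l,m,n,o,p}; column 3 has {m,o}; that leaves q.
At row 6, column 1: row 6 has {n,o,p}; column 1 has {l,n,o,p,q}; that leaves m.
At row 6, column 3: row 6 has {m,n,o,p}; column 3 has {m,o,q}; that leaves l.
At row 6, column 5: row 6 has {l,m,n,o,p}; column 5 has {m,o,p}; that leaves q.
At row 1, column 2: row 1 has {l,m,o}; column 2 has {l,m,n,o,p}; that leaves q.
At row 1, column 5: row 1 has {l,m,o,q}; column 5 has {m,o,p,q}; that leaves n.
At row 2, column 3: row 2 has {m,o,p,q}; column 3 has {l,m,o,q}; that leaves n.
At row 2, column 5: row 2 has {m,n,o,p,q}; column 5 has {m,n,o,p,q}; that leaves l.
At row 1, column 3: row 1 has {l,m,n,o,q}; column 3 has {l,m,n,o,q}; that leaves p.

l q p m n o / q p n o l m / o m q n p l / p n m l o q / n l o q m p / m o l p q n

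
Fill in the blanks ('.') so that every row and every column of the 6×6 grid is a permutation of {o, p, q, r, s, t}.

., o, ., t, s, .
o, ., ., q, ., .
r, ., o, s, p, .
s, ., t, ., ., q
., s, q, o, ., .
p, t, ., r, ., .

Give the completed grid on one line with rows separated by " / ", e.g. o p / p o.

q o p t s r / o p r q t s / r q o s p t / s r t p o q / t s q o r p / p t s r q o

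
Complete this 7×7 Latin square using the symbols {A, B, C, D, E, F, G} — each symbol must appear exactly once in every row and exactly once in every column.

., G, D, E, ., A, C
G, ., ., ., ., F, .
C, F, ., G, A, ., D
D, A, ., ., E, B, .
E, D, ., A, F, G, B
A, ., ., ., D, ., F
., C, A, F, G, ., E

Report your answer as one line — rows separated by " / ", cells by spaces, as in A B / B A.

(r1,c5) = B
(r2,c5) = C
(r2,c7) = A
(r3,c6) = E
(r4,c4) = C
(r4,c7) = G
(r5,c3) = C
(r6,c4) = B
(r6,c6) = C
(r7,c1) = B
(r7,c6) = D
(r1,c1) = F
(r2,c4) = D
(r3,c3) = B
(r4,c3) = F
(r6,c2) = E
(r6,c3) = G
(r2,c2) = B
(r2,c3) = E

F G D E B A C / G B E D C F A / C F B G A E D / D A F C E B G / E D C A F G B / A E G B D C F / B C A F G D E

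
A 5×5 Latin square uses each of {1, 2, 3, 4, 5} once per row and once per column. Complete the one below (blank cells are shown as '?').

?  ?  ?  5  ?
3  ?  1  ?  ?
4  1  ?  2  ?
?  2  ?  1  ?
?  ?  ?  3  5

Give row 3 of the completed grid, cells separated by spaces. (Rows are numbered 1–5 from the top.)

4 1 5 2 3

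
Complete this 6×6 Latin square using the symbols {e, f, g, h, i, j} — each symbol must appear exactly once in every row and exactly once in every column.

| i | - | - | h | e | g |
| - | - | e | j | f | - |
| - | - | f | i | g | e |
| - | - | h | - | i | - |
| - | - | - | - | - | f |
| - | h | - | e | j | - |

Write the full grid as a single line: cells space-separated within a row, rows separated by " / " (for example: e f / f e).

i f j h e g / g i e j f h / h j f i g e / e g h f i j / j e i g h f / f h g e j i

(r1,c3) = j
(r3,c2) = j
(r4,c6) = j
(r5,c4) = g
(r5,c5) = h
(r6,c6) = i
(r1,c2) = f
(r2,c6) = h
(r3,c1) = h
(r4,c4) = f
(r5,c3) = i
(r6,c3) = g
(r2,c1) = g
(r2,c2) = i
(r4,c1) = e
(r4,c2) = g
(r5,c1) = j
(r5,c2) = e
(r6,c1) = f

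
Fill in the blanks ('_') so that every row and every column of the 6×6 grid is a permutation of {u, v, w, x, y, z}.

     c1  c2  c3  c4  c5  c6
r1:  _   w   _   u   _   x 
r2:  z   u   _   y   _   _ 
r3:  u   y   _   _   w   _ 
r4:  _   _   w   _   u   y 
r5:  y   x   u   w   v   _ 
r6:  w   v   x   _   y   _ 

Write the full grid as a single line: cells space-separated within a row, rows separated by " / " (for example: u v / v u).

v w y u z x / z u v y x w / u y z x w v / x z w v u y / y x u w v z / w v x z y u

Cell (r1,c1): row 1 has {u,w,x}; column 1 has {u,w,y,z} → v.
Cell (r1,c5): row 1 has {u,v,w,x}; column 5 has {u,v,w,y} → z.
Cell (r2,c3): row 2 has {u,y,z}; column 3 has {u,w,x} → v.
Cell (r2,c5): row 2 has {u,v,y,z}; column 5 has {u,v,w,y,z} → x.
Cell (r2,c6): row 2 has {u,v,x,y,z}; column 6 has {x,y} → w.
Cell (r3,c3): row 3 has {u,w,y}; column 3 has {u,v,w,x} → z.
Cell (r3,c6): row 3 has {u,w,y,z}; column 6 has {w,x,y} → v.
Cell (r4,c1): row 4 has {u,w,y}; column 1 has {u,v,w,y,z} → x.
Cell (r4,c2): row 4 has {u,w,x,y}; column 2 has {u,v,w,x,y} → z.
Cell (r4,c4): row 4 has {u,w,x,y,z}; column 4 has {u,w,y} → v.
Cell (r5,c6): row 5 has {u,v,w,x,y}; column 6 has {v,w,x,y} → z.
Cell (r6,c4): row 6 has {v,w,x,y}; column 4 has {u,v,w,y} → z.
Cell (r6,c6): row 6 has {v,w,x,y,z}; column 6 has {v,w,x,y,z} → u.
Cell (r1,c3): row 1 has {u,v,w,x,z}; column 3 has {u,v,w,x,z} → y.
Cell (r3,c4): row 3 has {u,v,w,y,z}; column 4 has {u,v,w,y,z} → x.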